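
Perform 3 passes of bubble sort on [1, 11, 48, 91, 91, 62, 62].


Initial: [1, 11, 48, 91, 91, 62, 62]
Pass 1: [1, 11, 48, 91, 62, 62, 91] (2 swaps)
Pass 2: [1, 11, 48, 62, 62, 91, 91] (2 swaps)
Pass 3: [1, 11, 48, 62, 62, 91, 91] (0 swaps)

After 3 passes: [1, 11, 48, 62, 62, 91, 91]


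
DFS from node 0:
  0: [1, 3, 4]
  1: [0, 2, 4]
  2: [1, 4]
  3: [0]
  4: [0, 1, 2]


Visit 0, push [4, 3, 1]
Visit 1, push [4, 2]
Visit 2, push [4]
Visit 4, push []
Visit 3, push []

DFS order: [0, 1, 2, 4, 3]


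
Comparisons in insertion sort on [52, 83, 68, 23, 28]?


Algorithm: insertion sort
Input: [52, 83, 68, 23, 28]
Sorted: [23, 28, 52, 68, 83]

10


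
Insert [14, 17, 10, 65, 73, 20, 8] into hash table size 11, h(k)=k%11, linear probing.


Insert 14: h=3 -> slot 3
Insert 17: h=6 -> slot 6
Insert 10: h=10 -> slot 10
Insert 65: h=10, 1 probes -> slot 0
Insert 73: h=7 -> slot 7
Insert 20: h=9 -> slot 9
Insert 8: h=8 -> slot 8

Table: [65, None, None, 14, None, None, 17, 73, 8, 20, 10]


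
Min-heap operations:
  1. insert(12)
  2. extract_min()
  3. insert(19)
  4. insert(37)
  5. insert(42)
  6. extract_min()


insert(12) -> [12]
extract_min()->12, []
insert(19) -> [19]
insert(37) -> [19, 37]
insert(42) -> [19, 37, 42]
extract_min()->19, [37, 42]

Final heap: [37, 42]


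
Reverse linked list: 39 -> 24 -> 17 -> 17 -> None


Step 1: curr=39, set curr.next=prev(None) | reversed so far: 39
Step 2: curr=24, set curr.next=prev(39) | reversed so far: 24 -> 39
Step 3: curr=17, set curr.next=prev(24) | reversed so far: 17 -> 24 -> 39
Step 4: curr=17, set curr.next=prev(17) | reversed so far: 17 -> 17 -> 24 -> 39

17 -> 17 -> 24 -> 39 -> None


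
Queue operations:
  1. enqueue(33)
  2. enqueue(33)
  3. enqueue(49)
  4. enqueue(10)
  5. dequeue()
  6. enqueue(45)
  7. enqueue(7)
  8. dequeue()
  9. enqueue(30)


enqueue(33) -> [33]
enqueue(33) -> [33, 33]
enqueue(49) -> [33, 33, 49]
enqueue(10) -> [33, 33, 49, 10]
dequeue()->33, [33, 49, 10]
enqueue(45) -> [33, 49, 10, 45]
enqueue(7) -> [33, 49, 10, 45, 7]
dequeue()->33, [49, 10, 45, 7]
enqueue(30) -> [49, 10, 45, 7, 30]

Final queue: [49, 10, 45, 7, 30]


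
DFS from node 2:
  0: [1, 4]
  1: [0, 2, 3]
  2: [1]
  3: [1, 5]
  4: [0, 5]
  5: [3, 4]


Visit 2, push [1]
Visit 1, push [3, 0]
Visit 0, push [4]
Visit 4, push [5]
Visit 5, push [3]
Visit 3, push []

DFS order: [2, 1, 0, 4, 5, 3]


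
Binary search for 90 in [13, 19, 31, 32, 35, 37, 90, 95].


Step 1: lo=0, hi=7, mid=3, val=32
Step 2: lo=4, hi=7, mid=5, val=37
Step 3: lo=6, hi=7, mid=6, val=90

Found at index 6


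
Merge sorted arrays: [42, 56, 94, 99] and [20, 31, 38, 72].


Take 20 from B
Take 31 from B
Take 38 from B
Take 42 from A
Take 56 from A
Take 72 from B

Merged: [20, 31, 38, 42, 56, 72, 94, 99]


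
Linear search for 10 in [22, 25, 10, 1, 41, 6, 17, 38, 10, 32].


i=0: 22!=10
i=1: 25!=10
i=2: 10==10 found!

Found at 2, 3 comps


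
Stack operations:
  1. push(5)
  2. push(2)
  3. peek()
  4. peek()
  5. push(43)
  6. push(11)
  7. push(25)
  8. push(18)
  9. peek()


push(5) -> [5]
push(2) -> [5, 2]
peek()->2
peek()->2
push(43) -> [5, 2, 43]
push(11) -> [5, 2, 43, 11]
push(25) -> [5, 2, 43, 11, 25]
push(18) -> [5, 2, 43, 11, 25, 18]
peek()->18

Final stack: [5, 2, 43, 11, 25, 18]


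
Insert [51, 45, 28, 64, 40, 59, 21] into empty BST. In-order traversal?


Insert 51: root
Insert 45: L from 51
Insert 28: L from 51 -> L from 45
Insert 64: R from 51
Insert 40: L from 51 -> L from 45 -> R from 28
Insert 59: R from 51 -> L from 64
Insert 21: L from 51 -> L from 45 -> L from 28

In-order: [21, 28, 40, 45, 51, 59, 64]


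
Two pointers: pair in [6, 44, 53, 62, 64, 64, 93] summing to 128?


lo=0(6)+hi=6(93)=99
lo=1(44)+hi=6(93)=137
lo=1(44)+hi=5(64)=108
lo=2(53)+hi=5(64)=117
lo=3(62)+hi=5(64)=126
lo=4(64)+hi=5(64)=128

Yes: 64+64=128


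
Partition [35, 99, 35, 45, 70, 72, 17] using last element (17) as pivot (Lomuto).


Pivot: 17
Place pivot at 0: [17, 99, 35, 45, 70, 72, 35]

Partitioned: [17, 99, 35, 45, 70, 72, 35]


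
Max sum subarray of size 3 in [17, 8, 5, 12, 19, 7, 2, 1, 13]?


[0:3]: 30
[1:4]: 25
[2:5]: 36
[3:6]: 38
[4:7]: 28
[5:8]: 10
[6:9]: 16

Max: 38 at [3:6]


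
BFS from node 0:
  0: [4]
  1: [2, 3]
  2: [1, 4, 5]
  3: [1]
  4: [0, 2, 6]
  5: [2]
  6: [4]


Visit 0, enqueue [4]
Visit 4, enqueue [2, 6]
Visit 2, enqueue [1, 5]
Visit 6, enqueue []
Visit 1, enqueue [3]
Visit 5, enqueue []
Visit 3, enqueue []

BFS order: [0, 4, 2, 6, 1, 5, 3]


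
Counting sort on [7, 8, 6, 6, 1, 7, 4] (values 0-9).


Input: [7, 8, 6, 6, 1, 7, 4]
Counts: [0, 1, 0, 0, 1, 0, 2, 2, 1, 0]

Sorted: [1, 4, 6, 6, 7, 7, 8]


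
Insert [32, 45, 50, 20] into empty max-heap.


Insert 32: [32]
Insert 45: [45, 32]
Insert 50: [50, 32, 45]
Insert 20: [50, 32, 45, 20]

Final heap: [50, 32, 45, 20]


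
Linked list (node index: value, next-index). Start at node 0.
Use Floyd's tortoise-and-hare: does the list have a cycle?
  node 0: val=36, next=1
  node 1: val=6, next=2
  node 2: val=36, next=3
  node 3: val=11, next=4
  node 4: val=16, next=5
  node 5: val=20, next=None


Floyd's tortoise (slow, +1) and hare (fast, +2):
  init: slow=0, fast=0
  step 1: slow=1, fast=2
  step 2: slow=2, fast=4
  step 3: fast 4->5->None, no cycle

Cycle: no


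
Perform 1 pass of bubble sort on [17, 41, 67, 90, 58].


Initial: [17, 41, 67, 90, 58]
Pass 1: [17, 41, 67, 58, 90] (1 swaps)

After 1 pass: [17, 41, 67, 58, 90]


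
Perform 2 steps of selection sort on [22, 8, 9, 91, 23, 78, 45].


Initial: [22, 8, 9, 91, 23, 78, 45]
Step 1: min=8 at 1
  Swap: [8, 22, 9, 91, 23, 78, 45]
Step 2: min=9 at 2
  Swap: [8, 9, 22, 91, 23, 78, 45]

After 2 steps: [8, 9, 22, 91, 23, 78, 45]


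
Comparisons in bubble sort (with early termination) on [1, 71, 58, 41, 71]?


Algorithm: bubble sort (with early termination)
Input: [1, 71, 58, 41, 71]
Sorted: [1, 41, 58, 71, 71]

9


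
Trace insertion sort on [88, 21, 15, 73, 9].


Initial: [88, 21, 15, 73, 9]
Insert 21: [21, 88, 15, 73, 9]
Insert 15: [15, 21, 88, 73, 9]
Insert 73: [15, 21, 73, 88, 9]
Insert 9: [9, 15, 21, 73, 88]

Sorted: [9, 15, 21, 73, 88]


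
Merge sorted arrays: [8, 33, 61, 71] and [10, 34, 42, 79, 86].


Take 8 from A
Take 10 from B
Take 33 from A
Take 34 from B
Take 42 from B
Take 61 from A
Take 71 from A

Merged: [8, 10, 33, 34, 42, 61, 71, 79, 86]


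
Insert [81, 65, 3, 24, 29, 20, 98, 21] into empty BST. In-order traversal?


Insert 81: root
Insert 65: L from 81
Insert 3: L from 81 -> L from 65
Insert 24: L from 81 -> L from 65 -> R from 3
Insert 29: L from 81 -> L from 65 -> R from 3 -> R from 24
Insert 20: L from 81 -> L from 65 -> R from 3 -> L from 24
Insert 98: R from 81
Insert 21: L from 81 -> L from 65 -> R from 3 -> L from 24 -> R from 20

In-order: [3, 20, 21, 24, 29, 65, 81, 98]


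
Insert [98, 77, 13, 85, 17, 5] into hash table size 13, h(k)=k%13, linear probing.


Insert 98: h=7 -> slot 7
Insert 77: h=12 -> slot 12
Insert 13: h=0 -> slot 0
Insert 85: h=7, 1 probes -> slot 8
Insert 17: h=4 -> slot 4
Insert 5: h=5 -> slot 5

Table: [13, None, None, None, 17, 5, None, 98, 85, None, None, None, 77]


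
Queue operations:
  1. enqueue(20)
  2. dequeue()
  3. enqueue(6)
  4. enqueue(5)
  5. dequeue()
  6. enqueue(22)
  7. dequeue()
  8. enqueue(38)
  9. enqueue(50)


enqueue(20) -> [20]
dequeue()->20, []
enqueue(6) -> [6]
enqueue(5) -> [6, 5]
dequeue()->6, [5]
enqueue(22) -> [5, 22]
dequeue()->5, [22]
enqueue(38) -> [22, 38]
enqueue(50) -> [22, 38, 50]

Final queue: [22, 38, 50]


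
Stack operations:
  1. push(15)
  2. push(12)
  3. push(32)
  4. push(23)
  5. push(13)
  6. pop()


push(15) -> [15]
push(12) -> [15, 12]
push(32) -> [15, 12, 32]
push(23) -> [15, 12, 32, 23]
push(13) -> [15, 12, 32, 23, 13]
pop()->13, [15, 12, 32, 23]

Final stack: [15, 12, 32, 23]


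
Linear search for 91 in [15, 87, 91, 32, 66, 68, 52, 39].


i=0: 15!=91
i=1: 87!=91
i=2: 91==91 found!

Found at 2, 3 comps


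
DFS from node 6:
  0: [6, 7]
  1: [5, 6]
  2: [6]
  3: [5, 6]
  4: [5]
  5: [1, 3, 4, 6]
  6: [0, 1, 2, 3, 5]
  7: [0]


Visit 6, push [5, 3, 2, 1, 0]
Visit 0, push [7]
Visit 7, push []
Visit 1, push [5]
Visit 5, push [4, 3]
Visit 3, push []
Visit 4, push []
Visit 2, push []

DFS order: [6, 0, 7, 1, 5, 3, 4, 2]


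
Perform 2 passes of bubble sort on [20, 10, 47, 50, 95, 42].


Initial: [20, 10, 47, 50, 95, 42]
Pass 1: [10, 20, 47, 50, 42, 95] (2 swaps)
Pass 2: [10, 20, 47, 42, 50, 95] (1 swaps)

After 2 passes: [10, 20, 47, 42, 50, 95]


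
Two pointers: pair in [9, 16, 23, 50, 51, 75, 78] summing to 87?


lo=0(9)+hi=6(78)=87

Yes: 9+78=87


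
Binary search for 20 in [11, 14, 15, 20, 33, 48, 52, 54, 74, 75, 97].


Step 1: lo=0, hi=10, mid=5, val=48
Step 2: lo=0, hi=4, mid=2, val=15
Step 3: lo=3, hi=4, mid=3, val=20

Found at index 3


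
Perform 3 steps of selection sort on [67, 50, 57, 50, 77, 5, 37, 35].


Initial: [67, 50, 57, 50, 77, 5, 37, 35]
Step 1: min=5 at 5
  Swap: [5, 50, 57, 50, 77, 67, 37, 35]
Step 2: min=35 at 7
  Swap: [5, 35, 57, 50, 77, 67, 37, 50]
Step 3: min=37 at 6
  Swap: [5, 35, 37, 50, 77, 67, 57, 50]

After 3 steps: [5, 35, 37, 50, 77, 67, 57, 50]


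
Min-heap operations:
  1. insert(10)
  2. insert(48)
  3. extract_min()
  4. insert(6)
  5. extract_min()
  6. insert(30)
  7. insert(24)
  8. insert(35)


insert(10) -> [10]
insert(48) -> [10, 48]
extract_min()->10, [48]
insert(6) -> [6, 48]
extract_min()->6, [48]
insert(30) -> [30, 48]
insert(24) -> [24, 48, 30]
insert(35) -> [24, 35, 30, 48]

Final heap: [24, 35, 30, 48]


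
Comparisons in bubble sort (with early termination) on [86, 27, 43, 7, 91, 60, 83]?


Algorithm: bubble sort (with early termination)
Input: [86, 27, 43, 7, 91, 60, 83]
Sorted: [7, 27, 43, 60, 83, 86, 91]

18


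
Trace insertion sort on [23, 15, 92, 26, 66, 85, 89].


Initial: [23, 15, 92, 26, 66, 85, 89]
Insert 15: [15, 23, 92, 26, 66, 85, 89]
Insert 92: [15, 23, 92, 26, 66, 85, 89]
Insert 26: [15, 23, 26, 92, 66, 85, 89]
Insert 66: [15, 23, 26, 66, 92, 85, 89]
Insert 85: [15, 23, 26, 66, 85, 92, 89]
Insert 89: [15, 23, 26, 66, 85, 89, 92]

Sorted: [15, 23, 26, 66, 85, 89, 92]


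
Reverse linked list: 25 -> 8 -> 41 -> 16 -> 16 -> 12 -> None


Step 1: curr=25, set curr.next=prev(None) | reversed so far: 25
Step 2: curr=8, set curr.next=prev(25) | reversed so far: 8 -> 25
Step 3: curr=41, set curr.next=prev(8) | reversed so far: 41 -> 8 -> 25
Step 4: curr=16, set curr.next=prev(41) | reversed so far: 16 -> 41 -> 8 -> 25
Step 5: curr=16, set curr.next=prev(16) | reversed so far: 16 -> 16 -> 41 -> 8 -> 25
Step 6: curr=12, set curr.next=prev(16) | reversed so far: 12 -> 16 -> 16 -> 41 -> 8 -> 25

12 -> 16 -> 16 -> 41 -> 8 -> 25 -> None


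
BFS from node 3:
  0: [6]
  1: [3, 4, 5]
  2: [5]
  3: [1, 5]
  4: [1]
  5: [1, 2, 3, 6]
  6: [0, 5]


Visit 3, enqueue [1, 5]
Visit 1, enqueue [4]
Visit 5, enqueue [2, 6]
Visit 4, enqueue []
Visit 2, enqueue []
Visit 6, enqueue [0]
Visit 0, enqueue []

BFS order: [3, 1, 5, 4, 2, 6, 0]


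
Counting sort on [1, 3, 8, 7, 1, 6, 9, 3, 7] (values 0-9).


Input: [1, 3, 8, 7, 1, 6, 9, 3, 7]
Counts: [0, 2, 0, 2, 0, 0, 1, 2, 1, 1]

Sorted: [1, 1, 3, 3, 6, 7, 7, 8, 9]


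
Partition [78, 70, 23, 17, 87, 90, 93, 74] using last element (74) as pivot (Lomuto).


Pivot: 74
  70 <= 74: swap -> [70, 78, 23, 17, 87, 90, 93, 74]
  23 <= 74: swap -> [70, 23, 78, 17, 87, 90, 93, 74]
  17 <= 74: swap -> [70, 23, 17, 78, 87, 90, 93, 74]
Place pivot at 3: [70, 23, 17, 74, 87, 90, 93, 78]

Partitioned: [70, 23, 17, 74, 87, 90, 93, 78]


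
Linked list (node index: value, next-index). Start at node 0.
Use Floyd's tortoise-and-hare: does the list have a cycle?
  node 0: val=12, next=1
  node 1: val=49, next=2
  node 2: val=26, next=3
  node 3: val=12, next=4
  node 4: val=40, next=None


Floyd's tortoise (slow, +1) and hare (fast, +2):
  init: slow=0, fast=0
  step 1: slow=1, fast=2
  step 2: slow=2, fast=4
  step 3: fast -> None, no cycle

Cycle: no


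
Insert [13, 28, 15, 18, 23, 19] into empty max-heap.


Insert 13: [13]
Insert 28: [28, 13]
Insert 15: [28, 13, 15]
Insert 18: [28, 18, 15, 13]
Insert 23: [28, 23, 15, 13, 18]
Insert 19: [28, 23, 19, 13, 18, 15]

Final heap: [28, 23, 19, 13, 18, 15]


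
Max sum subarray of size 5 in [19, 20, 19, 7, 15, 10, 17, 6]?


[0:5]: 80
[1:6]: 71
[2:7]: 68
[3:8]: 55

Max: 80 at [0:5]


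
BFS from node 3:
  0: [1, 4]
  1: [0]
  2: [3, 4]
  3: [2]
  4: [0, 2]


Visit 3, enqueue [2]
Visit 2, enqueue [4]
Visit 4, enqueue [0]
Visit 0, enqueue [1]
Visit 1, enqueue []

BFS order: [3, 2, 4, 0, 1]


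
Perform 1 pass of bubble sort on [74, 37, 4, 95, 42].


Initial: [74, 37, 4, 95, 42]
Pass 1: [37, 4, 74, 42, 95] (3 swaps)

After 1 pass: [37, 4, 74, 42, 95]


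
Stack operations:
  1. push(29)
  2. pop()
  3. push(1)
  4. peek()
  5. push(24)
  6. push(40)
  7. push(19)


push(29) -> [29]
pop()->29, []
push(1) -> [1]
peek()->1
push(24) -> [1, 24]
push(40) -> [1, 24, 40]
push(19) -> [1, 24, 40, 19]

Final stack: [1, 24, 40, 19]


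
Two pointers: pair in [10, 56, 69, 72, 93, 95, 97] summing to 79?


lo=0(10)+hi=6(97)=107
lo=0(10)+hi=5(95)=105
lo=0(10)+hi=4(93)=103
lo=0(10)+hi=3(72)=82
lo=0(10)+hi=2(69)=79

Yes: 10+69=79


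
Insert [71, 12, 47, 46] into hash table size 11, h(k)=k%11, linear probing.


Insert 71: h=5 -> slot 5
Insert 12: h=1 -> slot 1
Insert 47: h=3 -> slot 3
Insert 46: h=2 -> slot 2

Table: [None, 12, 46, 47, None, 71, None, None, None, None, None]


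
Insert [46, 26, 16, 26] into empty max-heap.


Insert 46: [46]
Insert 26: [46, 26]
Insert 16: [46, 26, 16]
Insert 26: [46, 26, 16, 26]

Final heap: [46, 26, 16, 26]


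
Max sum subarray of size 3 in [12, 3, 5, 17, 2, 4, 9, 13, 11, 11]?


[0:3]: 20
[1:4]: 25
[2:5]: 24
[3:6]: 23
[4:7]: 15
[5:8]: 26
[6:9]: 33
[7:10]: 35

Max: 35 at [7:10]


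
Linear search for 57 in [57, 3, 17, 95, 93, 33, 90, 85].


i=0: 57==57 found!

Found at 0, 1 comps


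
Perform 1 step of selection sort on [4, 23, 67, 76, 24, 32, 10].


Initial: [4, 23, 67, 76, 24, 32, 10]
Step 1: min=4 at 0
  Swap: [4, 23, 67, 76, 24, 32, 10]

After 1 step: [4, 23, 67, 76, 24, 32, 10]


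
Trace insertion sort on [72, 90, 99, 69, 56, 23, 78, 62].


Initial: [72, 90, 99, 69, 56, 23, 78, 62]
Insert 90: [72, 90, 99, 69, 56, 23, 78, 62]
Insert 99: [72, 90, 99, 69, 56, 23, 78, 62]
Insert 69: [69, 72, 90, 99, 56, 23, 78, 62]
Insert 56: [56, 69, 72, 90, 99, 23, 78, 62]
Insert 23: [23, 56, 69, 72, 90, 99, 78, 62]
Insert 78: [23, 56, 69, 72, 78, 90, 99, 62]
Insert 62: [23, 56, 62, 69, 72, 78, 90, 99]

Sorted: [23, 56, 62, 69, 72, 78, 90, 99]


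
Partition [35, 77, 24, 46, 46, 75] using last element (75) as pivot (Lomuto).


Pivot: 75
  35 <= 75: advance i (no swap)
  24 <= 75: swap -> [35, 24, 77, 46, 46, 75]
  46 <= 75: swap -> [35, 24, 46, 77, 46, 75]
  46 <= 75: swap -> [35, 24, 46, 46, 77, 75]
Place pivot at 4: [35, 24, 46, 46, 75, 77]

Partitioned: [35, 24, 46, 46, 75, 77]


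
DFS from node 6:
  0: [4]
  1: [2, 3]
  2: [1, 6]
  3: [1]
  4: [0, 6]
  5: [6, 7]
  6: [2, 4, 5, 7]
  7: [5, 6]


Visit 6, push [7, 5, 4, 2]
Visit 2, push [1]
Visit 1, push [3]
Visit 3, push []
Visit 4, push [0]
Visit 0, push []
Visit 5, push [7]
Visit 7, push []

DFS order: [6, 2, 1, 3, 4, 0, 5, 7]


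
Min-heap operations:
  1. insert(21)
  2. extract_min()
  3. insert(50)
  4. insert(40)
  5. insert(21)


insert(21) -> [21]
extract_min()->21, []
insert(50) -> [50]
insert(40) -> [40, 50]
insert(21) -> [21, 50, 40]

Final heap: [21, 50, 40]


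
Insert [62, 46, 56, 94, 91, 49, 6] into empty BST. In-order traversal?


Insert 62: root
Insert 46: L from 62
Insert 56: L from 62 -> R from 46
Insert 94: R from 62
Insert 91: R from 62 -> L from 94
Insert 49: L from 62 -> R from 46 -> L from 56
Insert 6: L from 62 -> L from 46

In-order: [6, 46, 49, 56, 62, 91, 94]


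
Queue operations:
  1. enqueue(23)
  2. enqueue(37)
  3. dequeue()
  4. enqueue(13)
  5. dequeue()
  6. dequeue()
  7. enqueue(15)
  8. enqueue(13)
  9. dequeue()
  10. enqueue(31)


enqueue(23) -> [23]
enqueue(37) -> [23, 37]
dequeue()->23, [37]
enqueue(13) -> [37, 13]
dequeue()->37, [13]
dequeue()->13, []
enqueue(15) -> [15]
enqueue(13) -> [15, 13]
dequeue()->15, [13]
enqueue(31) -> [13, 31]

Final queue: [13, 31]


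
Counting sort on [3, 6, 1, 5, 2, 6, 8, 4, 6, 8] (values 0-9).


Input: [3, 6, 1, 5, 2, 6, 8, 4, 6, 8]
Counts: [0, 1, 1, 1, 1, 1, 3, 0, 2, 0]

Sorted: [1, 2, 3, 4, 5, 6, 6, 6, 8, 8]


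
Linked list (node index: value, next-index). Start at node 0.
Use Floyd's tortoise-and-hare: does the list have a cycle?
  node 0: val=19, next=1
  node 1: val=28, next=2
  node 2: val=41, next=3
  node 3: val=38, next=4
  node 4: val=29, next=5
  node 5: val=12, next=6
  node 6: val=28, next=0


Floyd's tortoise (slow, +1) and hare (fast, +2):
  init: slow=0, fast=0
  step 1: slow=1, fast=2
  step 2: slow=2, fast=4
  step 3: slow=3, fast=6
  step 4: slow=4, fast=1
  step 5: slow=5, fast=3
  step 6: slow=6, fast=5
  step 7: slow=0, fast=0
  slow == fast at node 0: cycle detected

Cycle: yes


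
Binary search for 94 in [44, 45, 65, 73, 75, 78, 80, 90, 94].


Step 1: lo=0, hi=8, mid=4, val=75
Step 2: lo=5, hi=8, mid=6, val=80
Step 3: lo=7, hi=8, mid=7, val=90
Step 4: lo=8, hi=8, mid=8, val=94

Found at index 8


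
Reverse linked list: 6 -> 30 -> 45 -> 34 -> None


Step 1: curr=6, set curr.next=prev(None) | reversed so far: 6
Step 2: curr=30, set curr.next=prev(6) | reversed so far: 30 -> 6
Step 3: curr=45, set curr.next=prev(30) | reversed so far: 45 -> 30 -> 6
Step 4: curr=34, set curr.next=prev(45) | reversed so far: 34 -> 45 -> 30 -> 6

34 -> 45 -> 30 -> 6 -> None


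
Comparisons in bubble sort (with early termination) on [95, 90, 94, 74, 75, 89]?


Algorithm: bubble sort (with early termination)
Input: [95, 90, 94, 74, 75, 89]
Sorted: [74, 75, 89, 90, 94, 95]

14


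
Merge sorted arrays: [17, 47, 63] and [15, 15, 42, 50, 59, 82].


Take 15 from B
Take 15 from B
Take 17 from A
Take 42 from B
Take 47 from A
Take 50 from B
Take 59 from B
Take 63 from A

Merged: [15, 15, 17, 42, 47, 50, 59, 63, 82]


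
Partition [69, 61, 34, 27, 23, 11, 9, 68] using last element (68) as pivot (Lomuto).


Pivot: 68
  61 <= 68: swap -> [61, 69, 34, 27, 23, 11, 9, 68]
  34 <= 68: swap -> [61, 34, 69, 27, 23, 11, 9, 68]
  27 <= 68: swap -> [61, 34, 27, 69, 23, 11, 9, 68]
  23 <= 68: swap -> [61, 34, 27, 23, 69, 11, 9, 68]
  11 <= 68: swap -> [61, 34, 27, 23, 11, 69, 9, 68]
  9 <= 68: swap -> [61, 34, 27, 23, 11, 9, 69, 68]
Place pivot at 6: [61, 34, 27, 23, 11, 9, 68, 69]

Partitioned: [61, 34, 27, 23, 11, 9, 68, 69]


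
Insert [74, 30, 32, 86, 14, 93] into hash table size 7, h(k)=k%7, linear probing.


Insert 74: h=4 -> slot 4
Insert 30: h=2 -> slot 2
Insert 32: h=4, 1 probes -> slot 5
Insert 86: h=2, 1 probes -> slot 3
Insert 14: h=0 -> slot 0
Insert 93: h=2, 4 probes -> slot 6

Table: [14, None, 30, 86, 74, 32, 93]


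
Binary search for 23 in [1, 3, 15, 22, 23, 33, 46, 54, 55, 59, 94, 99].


Step 1: lo=0, hi=11, mid=5, val=33
Step 2: lo=0, hi=4, mid=2, val=15
Step 3: lo=3, hi=4, mid=3, val=22
Step 4: lo=4, hi=4, mid=4, val=23

Found at index 4


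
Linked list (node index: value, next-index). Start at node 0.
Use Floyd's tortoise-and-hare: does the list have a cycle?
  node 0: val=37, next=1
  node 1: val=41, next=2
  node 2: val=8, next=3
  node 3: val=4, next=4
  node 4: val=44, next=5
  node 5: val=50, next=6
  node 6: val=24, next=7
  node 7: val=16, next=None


Floyd's tortoise (slow, +1) and hare (fast, +2):
  init: slow=0, fast=0
  step 1: slow=1, fast=2
  step 2: slow=2, fast=4
  step 3: slow=3, fast=6
  step 4: fast 6->7->None, no cycle

Cycle: no


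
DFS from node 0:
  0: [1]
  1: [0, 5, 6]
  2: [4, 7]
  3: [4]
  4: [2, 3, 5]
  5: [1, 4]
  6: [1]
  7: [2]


Visit 0, push [1]
Visit 1, push [6, 5]
Visit 5, push [4]
Visit 4, push [3, 2]
Visit 2, push [7]
Visit 7, push []
Visit 3, push []
Visit 6, push []

DFS order: [0, 1, 5, 4, 2, 7, 3, 6]


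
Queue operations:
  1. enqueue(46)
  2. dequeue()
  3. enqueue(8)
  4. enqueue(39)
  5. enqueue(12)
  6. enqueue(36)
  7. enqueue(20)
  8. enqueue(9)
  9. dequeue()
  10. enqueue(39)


enqueue(46) -> [46]
dequeue()->46, []
enqueue(8) -> [8]
enqueue(39) -> [8, 39]
enqueue(12) -> [8, 39, 12]
enqueue(36) -> [8, 39, 12, 36]
enqueue(20) -> [8, 39, 12, 36, 20]
enqueue(9) -> [8, 39, 12, 36, 20, 9]
dequeue()->8, [39, 12, 36, 20, 9]
enqueue(39) -> [39, 12, 36, 20, 9, 39]

Final queue: [39, 12, 36, 20, 9, 39]


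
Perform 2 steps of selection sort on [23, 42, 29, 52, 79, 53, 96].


Initial: [23, 42, 29, 52, 79, 53, 96]
Step 1: min=23 at 0
  Swap: [23, 42, 29, 52, 79, 53, 96]
Step 2: min=29 at 2
  Swap: [23, 29, 42, 52, 79, 53, 96]

After 2 steps: [23, 29, 42, 52, 79, 53, 96]


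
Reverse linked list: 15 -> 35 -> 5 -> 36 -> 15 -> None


Step 1: curr=15, set curr.next=prev(None) | reversed so far: 15
Step 2: curr=35, set curr.next=prev(15) | reversed so far: 35 -> 15
Step 3: curr=5, set curr.next=prev(35) | reversed so far: 5 -> 35 -> 15
Step 4: curr=36, set curr.next=prev(5) | reversed so far: 36 -> 5 -> 35 -> 15
Step 5: curr=15, set curr.next=prev(36) | reversed so far: 15 -> 36 -> 5 -> 35 -> 15

15 -> 36 -> 5 -> 35 -> 15 -> None


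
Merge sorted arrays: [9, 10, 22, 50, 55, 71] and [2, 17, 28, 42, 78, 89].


Take 2 from B
Take 9 from A
Take 10 from A
Take 17 from B
Take 22 from A
Take 28 from B
Take 42 from B
Take 50 from A
Take 55 from A
Take 71 from A

Merged: [2, 9, 10, 17, 22, 28, 42, 50, 55, 71, 78, 89]


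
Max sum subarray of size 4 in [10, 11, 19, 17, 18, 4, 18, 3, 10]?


[0:4]: 57
[1:5]: 65
[2:6]: 58
[3:7]: 57
[4:8]: 43
[5:9]: 35

Max: 65 at [1:5]


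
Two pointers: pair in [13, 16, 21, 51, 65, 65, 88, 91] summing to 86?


lo=0(13)+hi=7(91)=104
lo=0(13)+hi=6(88)=101
lo=0(13)+hi=5(65)=78
lo=1(16)+hi=5(65)=81
lo=2(21)+hi=5(65)=86

Yes: 21+65=86


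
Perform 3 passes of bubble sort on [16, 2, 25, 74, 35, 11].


Initial: [16, 2, 25, 74, 35, 11]
Pass 1: [2, 16, 25, 35, 11, 74] (3 swaps)
Pass 2: [2, 16, 25, 11, 35, 74] (1 swaps)
Pass 3: [2, 16, 11, 25, 35, 74] (1 swaps)

After 3 passes: [2, 16, 11, 25, 35, 74]


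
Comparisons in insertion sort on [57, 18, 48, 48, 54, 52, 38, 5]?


Algorithm: insertion sort
Input: [57, 18, 48, 48, 54, 52, 38, 5]
Sorted: [5, 18, 38, 48, 48, 52, 54, 57]

23


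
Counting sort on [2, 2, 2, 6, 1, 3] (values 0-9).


Input: [2, 2, 2, 6, 1, 3]
Counts: [0, 1, 3, 1, 0, 0, 1, 0, 0, 0]

Sorted: [1, 2, 2, 2, 3, 6]


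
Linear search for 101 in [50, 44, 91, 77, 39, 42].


i=0: 50!=101
i=1: 44!=101
i=2: 91!=101
i=3: 77!=101
i=4: 39!=101
i=5: 42!=101

Not found, 6 comps


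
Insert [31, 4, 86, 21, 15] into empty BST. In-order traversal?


Insert 31: root
Insert 4: L from 31
Insert 86: R from 31
Insert 21: L from 31 -> R from 4
Insert 15: L from 31 -> R from 4 -> L from 21

In-order: [4, 15, 21, 31, 86]


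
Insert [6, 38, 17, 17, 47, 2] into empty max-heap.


Insert 6: [6]
Insert 38: [38, 6]
Insert 17: [38, 6, 17]
Insert 17: [38, 17, 17, 6]
Insert 47: [47, 38, 17, 6, 17]
Insert 2: [47, 38, 17, 6, 17, 2]

Final heap: [47, 38, 17, 6, 17, 2]


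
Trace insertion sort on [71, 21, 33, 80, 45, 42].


Initial: [71, 21, 33, 80, 45, 42]
Insert 21: [21, 71, 33, 80, 45, 42]
Insert 33: [21, 33, 71, 80, 45, 42]
Insert 80: [21, 33, 71, 80, 45, 42]
Insert 45: [21, 33, 45, 71, 80, 42]
Insert 42: [21, 33, 42, 45, 71, 80]

Sorted: [21, 33, 42, 45, 71, 80]


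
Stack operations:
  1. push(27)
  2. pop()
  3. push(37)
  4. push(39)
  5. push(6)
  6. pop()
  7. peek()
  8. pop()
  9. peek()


push(27) -> [27]
pop()->27, []
push(37) -> [37]
push(39) -> [37, 39]
push(6) -> [37, 39, 6]
pop()->6, [37, 39]
peek()->39
pop()->39, [37]
peek()->37

Final stack: [37]


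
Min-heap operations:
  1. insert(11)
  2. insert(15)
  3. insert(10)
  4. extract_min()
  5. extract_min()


insert(11) -> [11]
insert(15) -> [11, 15]
insert(10) -> [10, 15, 11]
extract_min()->10, [11, 15]
extract_min()->11, [15]

Final heap: [15]


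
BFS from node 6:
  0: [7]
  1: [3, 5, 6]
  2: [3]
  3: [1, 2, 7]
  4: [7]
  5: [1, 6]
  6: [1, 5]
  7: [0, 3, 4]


Visit 6, enqueue [1, 5]
Visit 1, enqueue [3]
Visit 5, enqueue []
Visit 3, enqueue [2, 7]
Visit 2, enqueue []
Visit 7, enqueue [0, 4]
Visit 0, enqueue []
Visit 4, enqueue []

BFS order: [6, 1, 5, 3, 2, 7, 0, 4]


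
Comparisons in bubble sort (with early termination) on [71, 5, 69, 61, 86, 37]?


Algorithm: bubble sort (with early termination)
Input: [71, 5, 69, 61, 86, 37]
Sorted: [5, 37, 61, 69, 71, 86]

15


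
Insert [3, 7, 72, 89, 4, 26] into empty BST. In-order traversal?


Insert 3: root
Insert 7: R from 3
Insert 72: R from 3 -> R from 7
Insert 89: R from 3 -> R from 7 -> R from 72
Insert 4: R from 3 -> L from 7
Insert 26: R from 3 -> R from 7 -> L from 72

In-order: [3, 4, 7, 26, 72, 89]


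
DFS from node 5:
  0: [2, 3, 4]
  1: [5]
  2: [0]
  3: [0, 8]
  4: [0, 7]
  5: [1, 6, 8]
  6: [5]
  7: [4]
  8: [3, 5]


Visit 5, push [8, 6, 1]
Visit 1, push []
Visit 6, push []
Visit 8, push [3]
Visit 3, push [0]
Visit 0, push [4, 2]
Visit 2, push []
Visit 4, push [7]
Visit 7, push []

DFS order: [5, 1, 6, 8, 3, 0, 2, 4, 7]


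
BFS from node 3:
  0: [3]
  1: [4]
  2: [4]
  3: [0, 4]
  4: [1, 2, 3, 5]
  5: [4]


Visit 3, enqueue [0, 4]
Visit 0, enqueue []
Visit 4, enqueue [1, 2, 5]
Visit 1, enqueue []
Visit 2, enqueue []
Visit 5, enqueue []

BFS order: [3, 0, 4, 1, 2, 5]


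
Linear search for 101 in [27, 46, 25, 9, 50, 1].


i=0: 27!=101
i=1: 46!=101
i=2: 25!=101
i=3: 9!=101
i=4: 50!=101
i=5: 1!=101

Not found, 6 comps


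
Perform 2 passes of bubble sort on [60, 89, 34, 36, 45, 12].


Initial: [60, 89, 34, 36, 45, 12]
Pass 1: [60, 34, 36, 45, 12, 89] (4 swaps)
Pass 2: [34, 36, 45, 12, 60, 89] (4 swaps)

After 2 passes: [34, 36, 45, 12, 60, 89]


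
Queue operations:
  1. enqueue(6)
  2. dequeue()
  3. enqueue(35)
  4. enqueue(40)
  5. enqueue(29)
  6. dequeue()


enqueue(6) -> [6]
dequeue()->6, []
enqueue(35) -> [35]
enqueue(40) -> [35, 40]
enqueue(29) -> [35, 40, 29]
dequeue()->35, [40, 29]

Final queue: [40, 29]


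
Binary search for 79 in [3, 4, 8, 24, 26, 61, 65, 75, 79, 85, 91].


Step 1: lo=0, hi=10, mid=5, val=61
Step 2: lo=6, hi=10, mid=8, val=79

Found at index 8


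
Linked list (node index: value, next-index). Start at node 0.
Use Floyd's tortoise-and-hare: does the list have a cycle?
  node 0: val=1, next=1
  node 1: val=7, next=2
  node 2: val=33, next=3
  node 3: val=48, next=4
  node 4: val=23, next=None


Floyd's tortoise (slow, +1) and hare (fast, +2):
  init: slow=0, fast=0
  step 1: slow=1, fast=2
  step 2: slow=2, fast=4
  step 3: fast -> None, no cycle

Cycle: no


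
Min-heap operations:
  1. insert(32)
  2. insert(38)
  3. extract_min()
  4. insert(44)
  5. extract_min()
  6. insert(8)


insert(32) -> [32]
insert(38) -> [32, 38]
extract_min()->32, [38]
insert(44) -> [38, 44]
extract_min()->38, [44]
insert(8) -> [8, 44]

Final heap: [8, 44]


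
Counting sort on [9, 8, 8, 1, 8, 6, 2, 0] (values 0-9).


Input: [9, 8, 8, 1, 8, 6, 2, 0]
Counts: [1, 1, 1, 0, 0, 0, 1, 0, 3, 1]

Sorted: [0, 1, 2, 6, 8, 8, 8, 9]


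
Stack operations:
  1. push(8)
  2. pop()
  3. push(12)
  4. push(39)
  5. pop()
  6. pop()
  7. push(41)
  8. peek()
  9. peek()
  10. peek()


push(8) -> [8]
pop()->8, []
push(12) -> [12]
push(39) -> [12, 39]
pop()->39, [12]
pop()->12, []
push(41) -> [41]
peek()->41
peek()->41
peek()->41

Final stack: [41]


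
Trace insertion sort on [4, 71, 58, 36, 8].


Initial: [4, 71, 58, 36, 8]
Insert 71: [4, 71, 58, 36, 8]
Insert 58: [4, 58, 71, 36, 8]
Insert 36: [4, 36, 58, 71, 8]
Insert 8: [4, 8, 36, 58, 71]

Sorted: [4, 8, 36, 58, 71]


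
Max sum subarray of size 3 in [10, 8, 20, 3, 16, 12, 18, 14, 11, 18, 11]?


[0:3]: 38
[1:4]: 31
[2:5]: 39
[3:6]: 31
[4:7]: 46
[5:8]: 44
[6:9]: 43
[7:10]: 43
[8:11]: 40

Max: 46 at [4:7]


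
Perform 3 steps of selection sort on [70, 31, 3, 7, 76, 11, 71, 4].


Initial: [70, 31, 3, 7, 76, 11, 71, 4]
Step 1: min=3 at 2
  Swap: [3, 31, 70, 7, 76, 11, 71, 4]
Step 2: min=4 at 7
  Swap: [3, 4, 70, 7, 76, 11, 71, 31]
Step 3: min=7 at 3
  Swap: [3, 4, 7, 70, 76, 11, 71, 31]

After 3 steps: [3, 4, 7, 70, 76, 11, 71, 31]


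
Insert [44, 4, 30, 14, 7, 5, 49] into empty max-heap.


Insert 44: [44]
Insert 4: [44, 4]
Insert 30: [44, 4, 30]
Insert 14: [44, 14, 30, 4]
Insert 7: [44, 14, 30, 4, 7]
Insert 5: [44, 14, 30, 4, 7, 5]
Insert 49: [49, 14, 44, 4, 7, 5, 30]

Final heap: [49, 14, 44, 4, 7, 5, 30]


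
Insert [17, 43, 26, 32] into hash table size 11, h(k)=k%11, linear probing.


Insert 17: h=6 -> slot 6
Insert 43: h=10 -> slot 10
Insert 26: h=4 -> slot 4
Insert 32: h=10, 1 probes -> slot 0

Table: [32, None, None, None, 26, None, 17, None, None, None, 43]


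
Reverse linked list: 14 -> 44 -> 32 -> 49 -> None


Step 1: curr=14, set curr.next=prev(None) | reversed so far: 14
Step 2: curr=44, set curr.next=prev(14) | reversed so far: 44 -> 14
Step 3: curr=32, set curr.next=prev(44) | reversed so far: 32 -> 44 -> 14
Step 4: curr=49, set curr.next=prev(32) | reversed so far: 49 -> 32 -> 44 -> 14

49 -> 32 -> 44 -> 14 -> None


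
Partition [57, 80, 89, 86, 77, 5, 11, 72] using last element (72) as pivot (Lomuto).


Pivot: 72
  57 <= 72: advance i (no swap)
  5 <= 72: swap -> [57, 5, 89, 86, 77, 80, 11, 72]
  11 <= 72: swap -> [57, 5, 11, 86, 77, 80, 89, 72]
Place pivot at 3: [57, 5, 11, 72, 77, 80, 89, 86]

Partitioned: [57, 5, 11, 72, 77, 80, 89, 86]


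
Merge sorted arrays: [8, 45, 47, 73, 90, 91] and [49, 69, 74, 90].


Take 8 from A
Take 45 from A
Take 47 from A
Take 49 from B
Take 69 from B
Take 73 from A
Take 74 from B
Take 90 from A
Take 90 from B

Merged: [8, 45, 47, 49, 69, 73, 74, 90, 90, 91]


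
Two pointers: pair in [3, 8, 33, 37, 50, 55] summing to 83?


lo=0(3)+hi=5(55)=58
lo=1(8)+hi=5(55)=63
lo=2(33)+hi=5(55)=88
lo=2(33)+hi=4(50)=83

Yes: 33+50=83


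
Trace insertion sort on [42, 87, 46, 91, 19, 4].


Initial: [42, 87, 46, 91, 19, 4]
Insert 87: [42, 87, 46, 91, 19, 4]
Insert 46: [42, 46, 87, 91, 19, 4]
Insert 91: [42, 46, 87, 91, 19, 4]
Insert 19: [19, 42, 46, 87, 91, 4]
Insert 4: [4, 19, 42, 46, 87, 91]

Sorted: [4, 19, 42, 46, 87, 91]


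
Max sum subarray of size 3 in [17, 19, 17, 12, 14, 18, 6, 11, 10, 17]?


[0:3]: 53
[1:4]: 48
[2:5]: 43
[3:6]: 44
[4:7]: 38
[5:8]: 35
[6:9]: 27
[7:10]: 38

Max: 53 at [0:3]


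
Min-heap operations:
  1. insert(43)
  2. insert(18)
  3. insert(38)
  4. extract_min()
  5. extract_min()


insert(43) -> [43]
insert(18) -> [18, 43]
insert(38) -> [18, 43, 38]
extract_min()->18, [38, 43]
extract_min()->38, [43]

Final heap: [43]


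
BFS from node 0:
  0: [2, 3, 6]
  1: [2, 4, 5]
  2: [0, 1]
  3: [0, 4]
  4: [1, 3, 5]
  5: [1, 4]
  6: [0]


Visit 0, enqueue [2, 3, 6]
Visit 2, enqueue [1]
Visit 3, enqueue [4]
Visit 6, enqueue []
Visit 1, enqueue [5]
Visit 4, enqueue []
Visit 5, enqueue []

BFS order: [0, 2, 3, 6, 1, 4, 5]


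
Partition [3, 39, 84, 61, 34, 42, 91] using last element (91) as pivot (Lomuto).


Pivot: 91
  3 <= 91: advance i (no swap)
  39 <= 91: advance i (no swap)
  84 <= 91: advance i (no swap)
  61 <= 91: advance i (no swap)
  34 <= 91: advance i (no swap)
  42 <= 91: advance i (no swap)
Place pivot at 6: [3, 39, 84, 61, 34, 42, 91]

Partitioned: [3, 39, 84, 61, 34, 42, 91]


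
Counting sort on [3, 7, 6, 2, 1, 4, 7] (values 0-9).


Input: [3, 7, 6, 2, 1, 4, 7]
Counts: [0, 1, 1, 1, 1, 0, 1, 2, 0, 0]

Sorted: [1, 2, 3, 4, 6, 7, 7]


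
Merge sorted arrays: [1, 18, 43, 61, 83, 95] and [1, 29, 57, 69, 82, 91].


Take 1 from A
Take 1 from B
Take 18 from A
Take 29 from B
Take 43 from A
Take 57 from B
Take 61 from A
Take 69 from B
Take 82 from B
Take 83 from A
Take 91 from B

Merged: [1, 1, 18, 29, 43, 57, 61, 69, 82, 83, 91, 95]


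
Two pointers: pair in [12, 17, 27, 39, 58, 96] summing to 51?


lo=0(12)+hi=5(96)=108
lo=0(12)+hi=4(58)=70
lo=0(12)+hi=3(39)=51

Yes: 12+39=51


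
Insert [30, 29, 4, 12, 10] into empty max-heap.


Insert 30: [30]
Insert 29: [30, 29]
Insert 4: [30, 29, 4]
Insert 12: [30, 29, 4, 12]
Insert 10: [30, 29, 4, 12, 10]

Final heap: [30, 29, 4, 12, 10]


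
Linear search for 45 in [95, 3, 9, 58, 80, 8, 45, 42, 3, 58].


i=0: 95!=45
i=1: 3!=45
i=2: 9!=45
i=3: 58!=45
i=4: 80!=45
i=5: 8!=45
i=6: 45==45 found!

Found at 6, 7 comps


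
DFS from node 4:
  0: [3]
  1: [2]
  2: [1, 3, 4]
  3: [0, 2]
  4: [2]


Visit 4, push [2]
Visit 2, push [3, 1]
Visit 1, push []
Visit 3, push [0]
Visit 0, push []

DFS order: [4, 2, 1, 3, 0]


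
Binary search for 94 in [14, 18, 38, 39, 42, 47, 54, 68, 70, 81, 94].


Step 1: lo=0, hi=10, mid=5, val=47
Step 2: lo=6, hi=10, mid=8, val=70
Step 3: lo=9, hi=10, mid=9, val=81
Step 4: lo=10, hi=10, mid=10, val=94

Found at index 10


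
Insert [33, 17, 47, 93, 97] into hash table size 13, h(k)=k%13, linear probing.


Insert 33: h=7 -> slot 7
Insert 17: h=4 -> slot 4
Insert 47: h=8 -> slot 8
Insert 93: h=2 -> slot 2
Insert 97: h=6 -> slot 6

Table: [None, None, 93, None, 17, None, 97, 33, 47, None, None, None, None]


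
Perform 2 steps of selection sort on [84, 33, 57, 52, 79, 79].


Initial: [84, 33, 57, 52, 79, 79]
Step 1: min=33 at 1
  Swap: [33, 84, 57, 52, 79, 79]
Step 2: min=52 at 3
  Swap: [33, 52, 57, 84, 79, 79]

After 2 steps: [33, 52, 57, 84, 79, 79]


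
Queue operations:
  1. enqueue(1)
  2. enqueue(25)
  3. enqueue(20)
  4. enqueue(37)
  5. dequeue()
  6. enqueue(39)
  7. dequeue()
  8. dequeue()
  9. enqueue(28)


enqueue(1) -> [1]
enqueue(25) -> [1, 25]
enqueue(20) -> [1, 25, 20]
enqueue(37) -> [1, 25, 20, 37]
dequeue()->1, [25, 20, 37]
enqueue(39) -> [25, 20, 37, 39]
dequeue()->25, [20, 37, 39]
dequeue()->20, [37, 39]
enqueue(28) -> [37, 39, 28]

Final queue: [37, 39, 28]


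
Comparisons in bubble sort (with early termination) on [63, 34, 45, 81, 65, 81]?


Algorithm: bubble sort (with early termination)
Input: [63, 34, 45, 81, 65, 81]
Sorted: [34, 45, 63, 65, 81, 81]

9


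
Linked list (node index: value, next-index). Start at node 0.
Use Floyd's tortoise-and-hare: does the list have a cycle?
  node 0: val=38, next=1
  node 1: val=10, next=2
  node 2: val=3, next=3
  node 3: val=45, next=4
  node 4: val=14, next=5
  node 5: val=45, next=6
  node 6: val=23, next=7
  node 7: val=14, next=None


Floyd's tortoise (slow, +1) and hare (fast, +2):
  init: slow=0, fast=0
  step 1: slow=1, fast=2
  step 2: slow=2, fast=4
  step 3: slow=3, fast=6
  step 4: fast 6->7->None, no cycle

Cycle: no


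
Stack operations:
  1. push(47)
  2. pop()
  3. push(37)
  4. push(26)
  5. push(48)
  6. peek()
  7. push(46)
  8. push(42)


push(47) -> [47]
pop()->47, []
push(37) -> [37]
push(26) -> [37, 26]
push(48) -> [37, 26, 48]
peek()->48
push(46) -> [37, 26, 48, 46]
push(42) -> [37, 26, 48, 46, 42]

Final stack: [37, 26, 48, 46, 42]


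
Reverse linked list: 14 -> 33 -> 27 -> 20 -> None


Step 1: curr=14, set curr.next=prev(None) | reversed so far: 14
Step 2: curr=33, set curr.next=prev(14) | reversed so far: 33 -> 14
Step 3: curr=27, set curr.next=prev(33) | reversed so far: 27 -> 33 -> 14
Step 4: curr=20, set curr.next=prev(27) | reversed so far: 20 -> 27 -> 33 -> 14

20 -> 27 -> 33 -> 14 -> None


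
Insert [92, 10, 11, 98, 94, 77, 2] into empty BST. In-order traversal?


Insert 92: root
Insert 10: L from 92
Insert 11: L from 92 -> R from 10
Insert 98: R from 92
Insert 94: R from 92 -> L from 98
Insert 77: L from 92 -> R from 10 -> R from 11
Insert 2: L from 92 -> L from 10

In-order: [2, 10, 11, 77, 92, 94, 98]


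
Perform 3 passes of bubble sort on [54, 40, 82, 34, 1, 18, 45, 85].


Initial: [54, 40, 82, 34, 1, 18, 45, 85]
Pass 1: [40, 54, 34, 1, 18, 45, 82, 85] (5 swaps)
Pass 2: [40, 34, 1, 18, 45, 54, 82, 85] (4 swaps)
Pass 3: [34, 1, 18, 40, 45, 54, 82, 85] (3 swaps)

After 3 passes: [34, 1, 18, 40, 45, 54, 82, 85]


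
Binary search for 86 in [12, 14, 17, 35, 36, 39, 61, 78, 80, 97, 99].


Step 1: lo=0, hi=10, mid=5, val=39
Step 2: lo=6, hi=10, mid=8, val=80
Step 3: lo=9, hi=10, mid=9, val=97

Not found


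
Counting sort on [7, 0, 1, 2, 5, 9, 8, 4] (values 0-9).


Input: [7, 0, 1, 2, 5, 9, 8, 4]
Counts: [1, 1, 1, 0, 1, 1, 0, 1, 1, 1]

Sorted: [0, 1, 2, 4, 5, 7, 8, 9]


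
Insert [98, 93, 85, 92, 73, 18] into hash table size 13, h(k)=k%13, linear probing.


Insert 98: h=7 -> slot 7
Insert 93: h=2 -> slot 2
Insert 85: h=7, 1 probes -> slot 8
Insert 92: h=1 -> slot 1
Insert 73: h=8, 1 probes -> slot 9
Insert 18: h=5 -> slot 5

Table: [None, 92, 93, None, None, 18, None, 98, 85, 73, None, None, None]


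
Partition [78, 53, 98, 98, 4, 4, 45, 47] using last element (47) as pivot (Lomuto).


Pivot: 47
  4 <= 47: swap -> [4, 53, 98, 98, 78, 4, 45, 47]
  4 <= 47: swap -> [4, 4, 98, 98, 78, 53, 45, 47]
  45 <= 47: swap -> [4, 4, 45, 98, 78, 53, 98, 47]
Place pivot at 3: [4, 4, 45, 47, 78, 53, 98, 98]

Partitioned: [4, 4, 45, 47, 78, 53, 98, 98]


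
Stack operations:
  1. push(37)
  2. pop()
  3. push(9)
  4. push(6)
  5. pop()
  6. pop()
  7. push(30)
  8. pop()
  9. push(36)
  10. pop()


push(37) -> [37]
pop()->37, []
push(9) -> [9]
push(6) -> [9, 6]
pop()->6, [9]
pop()->9, []
push(30) -> [30]
pop()->30, []
push(36) -> [36]
pop()->36, []

Final stack: []


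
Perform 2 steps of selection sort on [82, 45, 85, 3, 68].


Initial: [82, 45, 85, 3, 68]
Step 1: min=3 at 3
  Swap: [3, 45, 85, 82, 68]
Step 2: min=45 at 1
  Swap: [3, 45, 85, 82, 68]

After 2 steps: [3, 45, 85, 82, 68]


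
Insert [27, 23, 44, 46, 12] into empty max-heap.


Insert 27: [27]
Insert 23: [27, 23]
Insert 44: [44, 23, 27]
Insert 46: [46, 44, 27, 23]
Insert 12: [46, 44, 27, 23, 12]

Final heap: [46, 44, 27, 23, 12]


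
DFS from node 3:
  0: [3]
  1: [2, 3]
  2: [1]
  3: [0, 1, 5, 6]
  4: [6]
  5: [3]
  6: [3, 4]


Visit 3, push [6, 5, 1, 0]
Visit 0, push []
Visit 1, push [2]
Visit 2, push []
Visit 5, push []
Visit 6, push [4]
Visit 4, push []

DFS order: [3, 0, 1, 2, 5, 6, 4]


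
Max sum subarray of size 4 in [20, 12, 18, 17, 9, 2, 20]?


[0:4]: 67
[1:5]: 56
[2:6]: 46
[3:7]: 48

Max: 67 at [0:4]


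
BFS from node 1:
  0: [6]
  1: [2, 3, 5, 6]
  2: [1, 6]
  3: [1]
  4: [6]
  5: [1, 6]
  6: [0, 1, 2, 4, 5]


Visit 1, enqueue [2, 3, 5, 6]
Visit 2, enqueue []
Visit 3, enqueue []
Visit 5, enqueue []
Visit 6, enqueue [0, 4]
Visit 0, enqueue []
Visit 4, enqueue []

BFS order: [1, 2, 3, 5, 6, 0, 4]


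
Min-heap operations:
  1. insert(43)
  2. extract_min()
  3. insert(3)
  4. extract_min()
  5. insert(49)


insert(43) -> [43]
extract_min()->43, []
insert(3) -> [3]
extract_min()->3, []
insert(49) -> [49]

Final heap: [49]


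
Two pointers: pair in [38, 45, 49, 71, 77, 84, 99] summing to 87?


lo=0(38)+hi=6(99)=137
lo=0(38)+hi=5(84)=122
lo=0(38)+hi=4(77)=115
lo=0(38)+hi=3(71)=109
lo=0(38)+hi=2(49)=87

Yes: 38+49=87


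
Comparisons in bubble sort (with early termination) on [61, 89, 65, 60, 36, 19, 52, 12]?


Algorithm: bubble sort (with early termination)
Input: [61, 89, 65, 60, 36, 19, 52, 12]
Sorted: [12, 19, 36, 52, 60, 61, 65, 89]

28


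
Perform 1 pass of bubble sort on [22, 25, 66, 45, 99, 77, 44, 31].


Initial: [22, 25, 66, 45, 99, 77, 44, 31]
Pass 1: [22, 25, 45, 66, 77, 44, 31, 99] (4 swaps)

After 1 pass: [22, 25, 45, 66, 77, 44, 31, 99]


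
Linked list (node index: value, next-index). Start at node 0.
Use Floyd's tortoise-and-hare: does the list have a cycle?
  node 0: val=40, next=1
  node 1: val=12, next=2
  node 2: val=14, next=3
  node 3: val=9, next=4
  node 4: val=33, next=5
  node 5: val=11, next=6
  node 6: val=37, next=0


Floyd's tortoise (slow, +1) and hare (fast, +2):
  init: slow=0, fast=0
  step 1: slow=1, fast=2
  step 2: slow=2, fast=4
  step 3: slow=3, fast=6
  step 4: slow=4, fast=1
  step 5: slow=5, fast=3
  step 6: slow=6, fast=5
  step 7: slow=0, fast=0
  slow == fast at node 0: cycle detected

Cycle: yes
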